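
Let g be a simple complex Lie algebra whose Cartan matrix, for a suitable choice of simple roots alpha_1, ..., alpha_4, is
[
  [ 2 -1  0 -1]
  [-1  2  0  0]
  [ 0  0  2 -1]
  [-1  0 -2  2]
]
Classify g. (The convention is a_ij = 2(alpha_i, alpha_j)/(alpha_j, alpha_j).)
B4

The matrix has rank 4 with 2's on the diagonal. Reading the off-diagonal entries as Dynkin edges (a single edge where a_ij = a_ji = -1; a double or triple edge where a_ij * a_ji = 2 or 3), the diagram is a chain of 4 nodes with a double edge at one end; the terminal node there is the unique short simple root (B_4). One simple-root ordering that puts it in standard form is (alpha_2, alpha_1, alpha_4, alpha_3). So the algebra is type B_4, i.e. so(9).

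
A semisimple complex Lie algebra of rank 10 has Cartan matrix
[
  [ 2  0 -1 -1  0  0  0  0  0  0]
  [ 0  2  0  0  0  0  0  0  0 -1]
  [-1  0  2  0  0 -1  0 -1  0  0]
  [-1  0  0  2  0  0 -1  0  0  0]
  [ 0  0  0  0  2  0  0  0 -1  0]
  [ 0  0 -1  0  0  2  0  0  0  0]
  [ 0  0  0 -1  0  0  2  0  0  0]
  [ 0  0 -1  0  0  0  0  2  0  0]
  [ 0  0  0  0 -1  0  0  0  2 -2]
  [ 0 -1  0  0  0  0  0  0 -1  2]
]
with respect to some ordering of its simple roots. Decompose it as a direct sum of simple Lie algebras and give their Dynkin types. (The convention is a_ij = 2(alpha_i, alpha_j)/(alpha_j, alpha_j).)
D_6 + F_4

The diagram associated to this matrix has two connected components: the simple roots {alpha_1, alpha_3, alpha_4, alpha_6, alpha_7, alpha_8} form a chain of 4 nodes with a fork of two nodes at one end (D_6), and {alpha_2, alpha_5, alpha_9, alpha_10} form a chain of 4 nodes with a double edge between the middle two (F_4). A semisimple Lie algebra decomposes uniquely as the direct sum of simple ideals, one per connected component of its Dynkin diagram, so g ≅ D_6 ⊕ F_4 (dimension 66 + 52 = 118).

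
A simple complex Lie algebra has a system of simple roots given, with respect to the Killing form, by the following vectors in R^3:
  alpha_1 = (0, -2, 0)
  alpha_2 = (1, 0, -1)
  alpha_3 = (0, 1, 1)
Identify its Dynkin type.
Compute the Cartan integers a_ij = 2(alpha_i, alpha_j)/(alpha_j, alpha_j); the resulting 3x3 Cartan matrix is
[[2, 0, -2], [0, 2, -1], [-1, -1, 2]].
The roots have two lengths (squared-length ratio 2:1); the short ones are alpha_{2,3}. The associated Dynkin diagram is a chain of 3 nodes with a double edge at one end; the terminal node there is the unique long simple root (C_3), so the type is C_3 (the algebra sp(6)).

C_3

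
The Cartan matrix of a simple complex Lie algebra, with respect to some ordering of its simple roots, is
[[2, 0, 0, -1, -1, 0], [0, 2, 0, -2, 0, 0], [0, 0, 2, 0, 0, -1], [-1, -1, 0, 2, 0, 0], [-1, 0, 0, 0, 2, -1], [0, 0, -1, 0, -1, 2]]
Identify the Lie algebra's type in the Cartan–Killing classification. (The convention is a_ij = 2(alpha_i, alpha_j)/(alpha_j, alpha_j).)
type C_6

The matrix has rank 6 with 2's on the diagonal. Reading the off-diagonal entries as Dynkin edges (a single edge where a_ij = a_ji = -1; a double or triple edge where a_ij * a_ji = 2 or 3), the diagram is a chain of 6 nodes with a double edge at one end; the terminal node there is the unique long simple root (C_6). One simple-root ordering that puts it in standard form is (alpha_3, alpha_6, alpha_5, alpha_1, alpha_4, alpha_2). So the algebra is type C_6, i.e. sp(12).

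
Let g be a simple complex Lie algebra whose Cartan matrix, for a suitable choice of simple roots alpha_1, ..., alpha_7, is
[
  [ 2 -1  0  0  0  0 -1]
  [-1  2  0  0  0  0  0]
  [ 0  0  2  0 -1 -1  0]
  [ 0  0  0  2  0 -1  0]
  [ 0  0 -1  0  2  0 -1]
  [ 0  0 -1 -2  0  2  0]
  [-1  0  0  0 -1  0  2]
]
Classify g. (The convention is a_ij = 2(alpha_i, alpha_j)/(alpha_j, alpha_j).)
B_7 (so(15))

The matrix has rank 7 with 2's on the diagonal. Reading the off-diagonal entries as Dynkin edges (a single edge where a_ij = a_ji = -1; a double or triple edge where a_ij * a_ji = 2 or 3), the diagram is a chain of 7 nodes with a double edge at one end; the terminal node there is the unique short simple root (B_7). One simple-root ordering that puts it in standard form is (alpha_2, alpha_1, alpha_7, alpha_5, alpha_3, alpha_6, alpha_4). So the algebra is type B_7, i.e. so(15).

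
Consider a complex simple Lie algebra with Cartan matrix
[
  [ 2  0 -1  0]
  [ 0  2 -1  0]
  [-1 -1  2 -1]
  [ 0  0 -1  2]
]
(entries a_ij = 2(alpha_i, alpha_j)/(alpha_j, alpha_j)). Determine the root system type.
D_4

The matrix has rank 4 with 2's on the diagonal. Reading the off-diagonal entries as Dynkin edges (a single edge where a_ij = a_ji = -1; a double or triple edge where a_ij * a_ji = 2 or 3), the diagram is a chain of 2 nodes with a fork of two nodes at one end (D_4). One simple-root ordering that puts it in standard form is (alpha_2, alpha_3, alpha_1, alpha_4). So the algebra is type D_4, i.e. so(8).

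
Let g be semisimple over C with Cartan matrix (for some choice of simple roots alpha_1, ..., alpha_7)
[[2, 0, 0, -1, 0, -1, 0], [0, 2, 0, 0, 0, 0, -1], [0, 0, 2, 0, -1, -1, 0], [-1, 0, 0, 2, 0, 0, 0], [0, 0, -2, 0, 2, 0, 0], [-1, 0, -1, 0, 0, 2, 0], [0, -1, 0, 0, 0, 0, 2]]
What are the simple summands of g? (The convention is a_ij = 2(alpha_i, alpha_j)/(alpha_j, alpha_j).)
The diagram associated to this matrix has two connected components: the simple roots {alpha_2, alpha_7} form a chain of 2 nodes with single edges (A_2), and {alpha_1, alpha_3, alpha_4, alpha_5, alpha_6} form a chain of 5 nodes with a double edge at one end; the terminal node there is the unique long simple root (C_5). A semisimple Lie algebra decomposes uniquely as the direct sum of simple ideals, one per connected component of its Dynkin diagram, so g ≅ A_2 ⊕ C_5 (dimension 8 + 55 = 63).

A2 + C5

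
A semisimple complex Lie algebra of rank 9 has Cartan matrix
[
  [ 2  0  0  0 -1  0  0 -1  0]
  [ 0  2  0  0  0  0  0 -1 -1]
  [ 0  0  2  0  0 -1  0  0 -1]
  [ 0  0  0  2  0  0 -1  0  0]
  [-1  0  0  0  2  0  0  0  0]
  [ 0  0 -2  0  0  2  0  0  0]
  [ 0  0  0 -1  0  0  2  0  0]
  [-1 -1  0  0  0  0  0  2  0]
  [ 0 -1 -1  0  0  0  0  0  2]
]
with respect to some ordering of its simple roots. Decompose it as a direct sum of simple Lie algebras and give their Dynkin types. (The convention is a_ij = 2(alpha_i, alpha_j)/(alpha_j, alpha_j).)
The diagram associated to this matrix has two connected components: the simple roots {alpha_4, alpha_7} form a chain of 2 nodes with single edges (A_2), and {alpha_1, alpha_2, alpha_3, alpha_5, alpha_6, alpha_8, alpha_9} form a chain of 7 nodes with a double edge at one end; the terminal node there is the unique long simple root (C_7). A semisimple Lie algebra decomposes uniquely as the direct sum of simple ideals, one per connected component of its Dynkin diagram, so g ≅ A_2 ⊕ C_7 (dimension 8 + 105 = 113).

A_2 (sl(3)) + C_7 (sp(14))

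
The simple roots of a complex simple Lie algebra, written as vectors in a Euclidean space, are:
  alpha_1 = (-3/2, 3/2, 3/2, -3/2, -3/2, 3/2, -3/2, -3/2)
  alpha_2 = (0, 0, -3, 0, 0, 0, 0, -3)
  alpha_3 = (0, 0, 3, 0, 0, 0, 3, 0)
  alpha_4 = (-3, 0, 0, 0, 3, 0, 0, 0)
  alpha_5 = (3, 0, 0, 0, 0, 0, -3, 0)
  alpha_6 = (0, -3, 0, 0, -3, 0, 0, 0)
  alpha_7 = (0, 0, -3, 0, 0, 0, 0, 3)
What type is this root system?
type E_7

Compute the Cartan integers a_ij = 2(alpha_i, alpha_j)/(alpha_j, alpha_j); the resulting 7x7 Cartan matrix is
[[2, 0, 0, 0, 0, 0, -1], [0, 2, -1, 0, 0, 0, 0], [0, -1, 2, 0, -1, 0, -1], [0, 0, 0, 2, -1, -1, 0], [0, 0, -1, -1, 2, 0, 0], [0, 0, 0, -1, 0, 2, 0], [-1, 0, -1, 0, 0, 0, 2]].
All simple roots have the same length, so the diagram is simply laced. The associated Dynkin diagram is a chain of 6 nodes with one extra node attached to the third node from one end (E_7), so the type is E_7.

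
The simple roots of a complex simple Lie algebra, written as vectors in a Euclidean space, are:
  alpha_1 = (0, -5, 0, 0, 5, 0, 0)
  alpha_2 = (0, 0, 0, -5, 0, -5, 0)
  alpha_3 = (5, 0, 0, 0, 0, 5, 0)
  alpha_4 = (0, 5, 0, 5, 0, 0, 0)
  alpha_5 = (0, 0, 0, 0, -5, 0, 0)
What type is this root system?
B5

Compute the Cartan integers a_ij = 2(alpha_i, alpha_j)/(alpha_j, alpha_j); the resulting 5x5 Cartan matrix is
[[2, 0, 0, -1, -2], [0, 2, -1, -1, 0], [0, -1, 2, 0, 0], [-1, -1, 0, 2, 0], [-1, 0, 0, 0, 2]].
The roots have two lengths (squared-length ratio 2:1); the short ones are alpha_{5}. The associated Dynkin diagram is a chain of 5 nodes with a double edge at one end; the terminal node there is the unique short simple root (B_5), so the type is B_5 (the algebra so(11)).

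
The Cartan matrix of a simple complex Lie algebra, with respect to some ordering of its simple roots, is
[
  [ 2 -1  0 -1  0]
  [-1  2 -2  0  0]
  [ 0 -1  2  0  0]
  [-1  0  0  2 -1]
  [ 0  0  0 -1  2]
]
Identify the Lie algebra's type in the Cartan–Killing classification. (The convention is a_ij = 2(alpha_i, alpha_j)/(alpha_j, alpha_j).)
B_5 (so(11))

The matrix has rank 5 with 2's on the diagonal. Reading the off-diagonal entries as Dynkin edges (a single edge where a_ij = a_ji = -1; a double or triple edge where a_ij * a_ji = 2 or 3), the diagram is a chain of 5 nodes with a double edge at one end; the terminal node there is the unique short simple root (B_5). One simple-root ordering that puts it in standard form is (alpha_5, alpha_4, alpha_1, alpha_2, alpha_3). So the algebra is type B_5, i.e. so(11).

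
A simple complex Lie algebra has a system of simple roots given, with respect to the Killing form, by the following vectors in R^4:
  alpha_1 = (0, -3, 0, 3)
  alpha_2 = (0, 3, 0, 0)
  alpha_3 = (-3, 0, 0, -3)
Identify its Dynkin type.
B_3

Compute the Cartan integers a_ij = 2(alpha_i, alpha_j)/(alpha_j, alpha_j); the resulting 3x3 Cartan matrix is
[[2, -2, -1], [-1, 2, 0], [-1, 0, 2]].
The roots have two lengths (squared-length ratio 2:1); the short ones are alpha_{2}. The associated Dynkin diagram is a chain of 3 nodes with a double edge at one end; the terminal node there is the unique short simple root (B_3), so the type is B_3 (the algebra so(7)).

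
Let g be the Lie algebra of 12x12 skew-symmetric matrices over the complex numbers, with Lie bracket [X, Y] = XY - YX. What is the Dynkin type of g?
D_6

This is so(12) with 12 even, which has dimension 12(12-1)/2 = 66 and rank 12/2 = 6. In the classification of classical Lie algebras, the orthogonal algebra so(2n) in an even number of variables has type D_n; here n = 6, so the Dynkin diagram is a chain of 4 nodes with a fork of two nodes at one end (D_6). Hence the type is D_6.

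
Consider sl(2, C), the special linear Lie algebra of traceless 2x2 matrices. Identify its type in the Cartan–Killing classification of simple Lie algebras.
This is sl(2), which has dimension 2^2 - 1 = 3 and rank 2 - 1 = 1 (a Cartan subalgebra is the diagonal traceless matrices). In the classification of classical Lie algebras, the special linear algebra sl(n+1) has type A_n; here n = 1, so the Dynkin diagram is a chain of 1 nodes with single edges (A_1). Hence the type is A_1.

A1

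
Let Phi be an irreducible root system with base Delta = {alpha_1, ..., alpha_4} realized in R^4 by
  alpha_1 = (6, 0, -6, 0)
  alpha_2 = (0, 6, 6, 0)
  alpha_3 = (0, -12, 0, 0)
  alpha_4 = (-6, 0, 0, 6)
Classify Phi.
C_4

Compute the Cartan integers a_ij = 2(alpha_i, alpha_j)/(alpha_j, alpha_j); the resulting 4x4 Cartan matrix is
[[2, -1, 0, -1], [-1, 2, -1, 0], [0, -2, 2, 0], [-1, 0, 0, 2]].
The roots have two lengths (squared-length ratio 2:1); the short ones are alpha_{1,2,4}. The associated Dynkin diagram is a chain of 4 nodes with a double edge at one end; the terminal node there is the unique long simple root (C_4), so the type is C_4 (the algebra sp(8)).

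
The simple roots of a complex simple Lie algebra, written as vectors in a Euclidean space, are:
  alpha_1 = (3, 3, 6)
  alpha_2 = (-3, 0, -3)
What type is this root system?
G_2

Compute the Cartan integers a_ij = 2(alpha_i, alpha_j)/(alpha_j, alpha_j); the resulting 2x2 Cartan matrix is
[[2, -3], [-1, 2]].
The roots have two lengths (squared-length ratio 3:1); the short ones are alpha_{2}. The associated Dynkin diagram is two nodes joined by a triple edge (G_2), so the type is G_2.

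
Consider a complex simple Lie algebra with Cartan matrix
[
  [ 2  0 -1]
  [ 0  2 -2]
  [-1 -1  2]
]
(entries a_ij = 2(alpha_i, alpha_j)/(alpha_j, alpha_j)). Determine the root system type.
The matrix has rank 3 with 2's on the diagonal. Reading the off-diagonal entries as Dynkin edges (a single edge where a_ij = a_ji = -1; a double or triple edge where a_ij * a_ji = 2 or 3), the diagram is a chain of 3 nodes with a double edge at one end; the terminal node there is the unique long simple root (C_3). One simple-root ordering that puts it in standard form is (alpha_1, alpha_3, alpha_2). So the algebra is type C_3, i.e. sp(6).

type C_3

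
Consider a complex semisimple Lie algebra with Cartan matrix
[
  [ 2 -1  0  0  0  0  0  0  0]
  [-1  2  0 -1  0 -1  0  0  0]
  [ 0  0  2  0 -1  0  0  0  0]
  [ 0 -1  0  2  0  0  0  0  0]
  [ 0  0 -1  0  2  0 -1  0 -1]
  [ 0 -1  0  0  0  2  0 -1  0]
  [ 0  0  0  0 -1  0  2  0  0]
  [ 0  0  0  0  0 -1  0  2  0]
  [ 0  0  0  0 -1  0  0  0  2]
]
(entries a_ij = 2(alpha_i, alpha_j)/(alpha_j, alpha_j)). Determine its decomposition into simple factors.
D4 + D5

The diagram associated to this matrix has two connected components: the simple roots {alpha_3, alpha_5, alpha_7, alpha_9} form a chain of 2 nodes with a fork of two nodes at one end (D_4), and {alpha_1, alpha_2, alpha_4, alpha_6, alpha_8} form a chain of 3 nodes with a fork of two nodes at one end (D_5). A semisimple Lie algebra decomposes uniquely as the direct sum of simple ideals, one per connected component of its Dynkin diagram, so g ≅ D_4 ⊕ D_5 (dimension 28 + 45 = 73).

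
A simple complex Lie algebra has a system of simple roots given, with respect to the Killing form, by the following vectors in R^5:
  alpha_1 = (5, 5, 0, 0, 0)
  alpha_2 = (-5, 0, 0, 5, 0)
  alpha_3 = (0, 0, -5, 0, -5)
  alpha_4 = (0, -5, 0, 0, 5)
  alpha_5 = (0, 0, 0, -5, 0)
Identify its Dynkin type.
B5

Compute the Cartan integers a_ij = 2(alpha_i, alpha_j)/(alpha_j, alpha_j); the resulting 5x5 Cartan matrix is
[[2, -1, 0, -1, 0], [-1, 2, 0, 0, -2], [0, 0, 2, -1, 0], [-1, 0, -1, 2, 0], [0, -1, 0, 0, 2]].
The roots have two lengths (squared-length ratio 2:1); the short ones are alpha_{5}. The associated Dynkin diagram is a chain of 5 nodes with a double edge at one end; the terminal node there is the unique short simple root (B_5), so the type is B_5 (the algebra so(11)).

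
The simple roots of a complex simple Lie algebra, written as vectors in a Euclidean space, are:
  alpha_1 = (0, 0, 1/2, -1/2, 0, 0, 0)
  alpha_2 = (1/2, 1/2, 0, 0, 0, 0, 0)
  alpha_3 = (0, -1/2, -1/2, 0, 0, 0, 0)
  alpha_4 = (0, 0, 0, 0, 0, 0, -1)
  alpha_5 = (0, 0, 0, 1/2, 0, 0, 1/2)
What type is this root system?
Compute the Cartan integers a_ij = 2(alpha_i, alpha_j)/(alpha_j, alpha_j); the resulting 5x5 Cartan matrix is
[[2, 0, -1, 0, -1], [0, 2, -1, 0, 0], [-1, -1, 2, 0, 0], [0, 0, 0, 2, -2], [-1, 0, 0, -1, 2]].
The roots have two lengths (squared-length ratio 2:1); the short ones are alpha_{1,2,3,5}. The associated Dynkin diagram is a chain of 5 nodes with a double edge at one end; the terminal node there is the unique long simple root (C_5), so the type is C_5 (the algebra sp(10)).

type C_5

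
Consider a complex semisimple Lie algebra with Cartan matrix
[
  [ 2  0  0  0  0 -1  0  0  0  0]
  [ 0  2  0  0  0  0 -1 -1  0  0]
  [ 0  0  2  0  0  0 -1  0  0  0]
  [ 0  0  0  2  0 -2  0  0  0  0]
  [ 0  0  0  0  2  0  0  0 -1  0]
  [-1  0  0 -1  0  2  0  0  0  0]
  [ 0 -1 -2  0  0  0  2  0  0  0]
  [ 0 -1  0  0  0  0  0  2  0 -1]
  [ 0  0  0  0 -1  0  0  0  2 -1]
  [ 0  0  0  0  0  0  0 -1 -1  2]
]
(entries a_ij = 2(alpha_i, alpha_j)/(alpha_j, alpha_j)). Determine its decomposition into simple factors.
B_7 (so(15)) ⊕ C_3 (sp(6))

The diagram associated to this matrix has two connected components: the simple roots {alpha_2, alpha_3, alpha_5, alpha_7, alpha_8, alpha_9, alpha_10} form a chain of 7 nodes with a double edge at one end; the terminal node there is the unique short simple root (B_7), and {alpha_1, alpha_4, alpha_6} form a chain of 3 nodes with a double edge at one end; the terminal node there is the unique long simple root (C_3). A semisimple Lie algebra decomposes uniquely as the direct sum of simple ideals, one per connected component of its Dynkin diagram, so g ≅ B_7 ⊕ C_3 (dimension 105 + 21 = 126).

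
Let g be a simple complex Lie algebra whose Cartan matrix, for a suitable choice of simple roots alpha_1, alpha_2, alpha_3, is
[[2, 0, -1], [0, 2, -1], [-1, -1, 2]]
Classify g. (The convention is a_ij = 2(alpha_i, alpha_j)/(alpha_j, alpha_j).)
The matrix has rank 3 with 2's on the diagonal. Reading the off-diagonal entries as Dynkin edges (a single edge where a_ij = a_ji = -1; a double or triple edge where a_ij * a_ji = 2 or 3), the diagram is a chain of 3 nodes with single edges (A_3). One simple-root ordering that puts it in standard form is (alpha_1, alpha_3, alpha_2). So the algebra is type A_3, i.e. sl(4).

A_3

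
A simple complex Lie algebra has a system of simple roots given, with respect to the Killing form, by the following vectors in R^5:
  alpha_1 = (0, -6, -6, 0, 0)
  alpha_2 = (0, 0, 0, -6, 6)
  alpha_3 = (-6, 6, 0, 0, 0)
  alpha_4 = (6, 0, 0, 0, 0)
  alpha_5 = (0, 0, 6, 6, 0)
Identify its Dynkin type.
Compute the Cartan integers a_ij = 2(alpha_i, alpha_j)/(alpha_j, alpha_j); the resulting 5x5 Cartan matrix is
[[2, 0, -1, 0, -1], [0, 2, 0, 0, -1], [-1, 0, 2, -2, 0], [0, 0, -1, 2, 0], [-1, -1, 0, 0, 2]].
The roots have two lengths (squared-length ratio 2:1); the short ones are alpha_{4}. The associated Dynkin diagram is a chain of 5 nodes with a double edge at one end; the terminal node there is the unique short simple root (B_5), so the type is B_5 (the algebra so(11)).

type B_5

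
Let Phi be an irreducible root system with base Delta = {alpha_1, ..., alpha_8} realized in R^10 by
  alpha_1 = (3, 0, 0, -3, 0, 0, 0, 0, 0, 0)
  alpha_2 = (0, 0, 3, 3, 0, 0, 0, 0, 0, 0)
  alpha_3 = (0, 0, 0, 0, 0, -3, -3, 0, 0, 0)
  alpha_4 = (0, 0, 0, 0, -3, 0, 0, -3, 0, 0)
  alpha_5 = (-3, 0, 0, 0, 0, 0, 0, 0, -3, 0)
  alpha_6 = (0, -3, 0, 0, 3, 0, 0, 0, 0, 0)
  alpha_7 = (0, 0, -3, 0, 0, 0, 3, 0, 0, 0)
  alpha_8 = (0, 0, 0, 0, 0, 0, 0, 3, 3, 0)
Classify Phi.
A_8 (sl(9))

Compute the Cartan integers a_ij = 2(alpha_i, alpha_j)/(alpha_j, alpha_j); the resulting 8x8 Cartan matrix is
[[2, -1, 0, 0, -1, 0, 0, 0], [-1, 2, 0, 0, 0, 0, -1, 0], [0, 0, 2, 0, 0, 0, -1, 0], [0, 0, 0, 2, 0, -1, 0, -1], [-1, 0, 0, 0, 2, 0, 0, -1], [0, 0, 0, -1, 0, 2, 0, 0], [0, -1, -1, 0, 0, 0, 2, 0], [0, 0, 0, -1, -1, 0, 0, 2]].
All simple roots have the same length, so the diagram is simply laced. The associated Dynkin diagram is a chain of 8 nodes with single edges (A_8), so the type is A_8 (the algebra sl(9)).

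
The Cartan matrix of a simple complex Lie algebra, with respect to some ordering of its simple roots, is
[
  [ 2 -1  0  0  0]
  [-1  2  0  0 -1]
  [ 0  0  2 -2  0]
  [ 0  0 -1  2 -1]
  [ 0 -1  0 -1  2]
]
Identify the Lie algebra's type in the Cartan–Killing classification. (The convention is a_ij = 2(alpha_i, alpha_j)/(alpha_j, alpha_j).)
The matrix has rank 5 with 2's on the diagonal. Reading the off-diagonal entries as Dynkin edges (a single edge where a_ij = a_ji = -1; a double or triple edge where a_ij * a_ji = 2 or 3), the diagram is a chain of 5 nodes with a double edge at one end; the terminal node there is the unique long simple root (C_5). One simple-root ordering that puts it in standard form is (alpha_1, alpha_2, alpha_5, alpha_4, alpha_3). So the algebra is type C_5, i.e. sp(10).

C_5 (sp(10))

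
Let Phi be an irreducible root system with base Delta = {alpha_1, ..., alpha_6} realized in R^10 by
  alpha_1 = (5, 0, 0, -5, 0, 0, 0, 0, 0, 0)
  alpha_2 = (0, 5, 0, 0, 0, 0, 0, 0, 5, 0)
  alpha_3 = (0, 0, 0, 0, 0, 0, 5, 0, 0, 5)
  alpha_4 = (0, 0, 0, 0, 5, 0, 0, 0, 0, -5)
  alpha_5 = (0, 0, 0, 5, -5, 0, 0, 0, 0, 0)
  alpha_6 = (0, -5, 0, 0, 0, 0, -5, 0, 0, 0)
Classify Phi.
Compute the Cartan integers a_ij = 2(alpha_i, alpha_j)/(alpha_j, alpha_j); the resulting 6x6 Cartan matrix is
[[2, 0, 0, 0, -1, 0], [0, 2, 0, 0, 0, -1], [0, 0, 2, -1, 0, -1], [0, 0, -1, 2, -1, 0], [-1, 0, 0, -1, 2, 0], [0, -1, -1, 0, 0, 2]].
All simple roots have the same length, so the diagram is simply laced. The associated Dynkin diagram is a chain of 6 nodes with single edges (A_6), so the type is A_6 (the algebra sl(7)).

type A_6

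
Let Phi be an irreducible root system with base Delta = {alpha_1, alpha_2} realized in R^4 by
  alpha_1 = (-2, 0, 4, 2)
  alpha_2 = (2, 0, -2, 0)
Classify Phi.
Compute the Cartan integers a_ij = 2(alpha_i, alpha_j)/(alpha_j, alpha_j); the resulting 2x2 Cartan matrix is
[[2, -3], [-1, 2]].
The roots have two lengths (squared-length ratio 3:1); the short ones are alpha_{2}. The associated Dynkin diagram is two nodes joined by a triple edge (G_2), so the type is G_2.

G2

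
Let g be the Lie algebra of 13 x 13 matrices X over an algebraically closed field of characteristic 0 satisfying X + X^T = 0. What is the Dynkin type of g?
This is so(13) with 13 odd, which has dimension 13(13-1)/2 = 78 and rank (13-1)/2 = 6. In the classification of classical Lie algebras, the orthogonal algebra so(2n+1) in an odd number of variables has type B_n; here n = 6, so the Dynkin diagram is a chain of 6 nodes with a double edge at one end; the terminal node there is the unique short simple root (B_6). Hence the type is B_6.

B_6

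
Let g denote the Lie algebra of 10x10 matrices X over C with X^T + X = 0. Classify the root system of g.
This is so(10) with 10 even, which has dimension 10(10-1)/2 = 45 and rank 10/2 = 5. In the classification of classical Lie algebras, the orthogonal algebra so(2n) in an even number of variables has type D_n; here n = 5, so the Dynkin diagram is a chain of 3 nodes with a fork of two nodes at one end (D_5). Hence the type is D_5.

D5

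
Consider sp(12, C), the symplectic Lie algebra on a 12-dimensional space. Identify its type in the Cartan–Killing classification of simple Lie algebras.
This is sp(12), which has dimension 12(12+1)/2 = 78 and rank 12/2 = 6. In the classification of classical Lie algebras, the symplectic algebra sp(2n) has type C_n; here n = 6, so the Dynkin diagram is a chain of 6 nodes with a double edge at one end; the terminal node there is the unique long simple root (C_6). Hence the type is C_6.

C_6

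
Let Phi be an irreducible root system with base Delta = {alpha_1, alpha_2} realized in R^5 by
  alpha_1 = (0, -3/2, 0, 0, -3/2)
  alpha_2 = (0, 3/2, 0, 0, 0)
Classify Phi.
type B_2

Compute the Cartan integers a_ij = 2(alpha_i, alpha_j)/(alpha_j, alpha_j); the resulting 2x2 Cartan matrix is
[[2, -2], [-1, 2]].
The roots have two lengths (squared-length ratio 2:1); the short ones are alpha_{2}. The associated Dynkin diagram is a chain of 2 nodes with a double edge at one end; the terminal node there is the unique short simple root (B_2), so the type is B_2 (the algebra so(5)).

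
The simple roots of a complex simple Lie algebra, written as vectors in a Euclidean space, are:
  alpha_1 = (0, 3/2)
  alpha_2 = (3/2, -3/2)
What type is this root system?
type B_2

Compute the Cartan integers a_ij = 2(alpha_i, alpha_j)/(alpha_j, alpha_j); the resulting 2x2 Cartan matrix is
[[2, -1], [-2, 2]].
The roots have two lengths (squared-length ratio 2:1); the short ones are alpha_{1}. The associated Dynkin diagram is a chain of 2 nodes with a double edge at one end; the terminal node there is the unique short simple root (B_2), so the type is B_2 (the algebra so(5)).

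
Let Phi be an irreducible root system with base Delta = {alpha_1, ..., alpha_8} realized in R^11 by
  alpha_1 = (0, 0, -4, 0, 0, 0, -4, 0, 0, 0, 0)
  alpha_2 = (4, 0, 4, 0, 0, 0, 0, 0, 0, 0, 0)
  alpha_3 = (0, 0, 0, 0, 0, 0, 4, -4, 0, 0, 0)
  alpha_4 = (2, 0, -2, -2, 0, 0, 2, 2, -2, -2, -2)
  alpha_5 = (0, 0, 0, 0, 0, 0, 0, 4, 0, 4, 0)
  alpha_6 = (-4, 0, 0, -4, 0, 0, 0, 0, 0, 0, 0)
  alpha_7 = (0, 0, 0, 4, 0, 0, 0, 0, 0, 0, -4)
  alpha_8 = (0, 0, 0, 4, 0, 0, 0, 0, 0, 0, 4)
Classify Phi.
E8

Compute the Cartan integers a_ij = 2(alpha_i, alpha_j)/(alpha_j, alpha_j); the resulting 8x8 Cartan matrix is
[[2, -1, -1, 0, 0, 0, 0, 0], [-1, 2, 0, 0, 0, -1, 0, 0], [-1, 0, 2, 0, -1, 0, 0, 0], [0, 0, 0, 2, 0, 0, 0, -1], [0, 0, -1, 0, 2, 0, 0, 0], [0, -1, 0, 0, 0, 2, -1, -1], [0, 0, 0, 0, 0, -1, 2, 0], [0, 0, 0, -1, 0, -1, 0, 2]].
All simple roots have the same length, so the diagram is simply laced. The associated Dynkin diagram is a chain of 7 nodes with one extra node attached to the third node from one end (E_8), so the type is E_8.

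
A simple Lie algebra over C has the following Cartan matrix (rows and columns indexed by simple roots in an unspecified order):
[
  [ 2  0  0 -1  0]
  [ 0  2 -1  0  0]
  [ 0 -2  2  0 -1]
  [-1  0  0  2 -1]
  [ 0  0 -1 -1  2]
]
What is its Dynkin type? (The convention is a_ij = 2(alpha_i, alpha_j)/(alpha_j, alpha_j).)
B_5

The matrix has rank 5 with 2's on the diagonal. Reading the off-diagonal entries as Dynkin edges (a single edge where a_ij = a_ji = -1; a double or triple edge where a_ij * a_ji = 2 or 3), the diagram is a chain of 5 nodes with a double edge at one end; the terminal node there is the unique short simple root (B_5). One simple-root ordering that puts it in standard form is (alpha_1, alpha_4, alpha_5, alpha_3, alpha_2). So the algebra is type B_5, i.e. so(11).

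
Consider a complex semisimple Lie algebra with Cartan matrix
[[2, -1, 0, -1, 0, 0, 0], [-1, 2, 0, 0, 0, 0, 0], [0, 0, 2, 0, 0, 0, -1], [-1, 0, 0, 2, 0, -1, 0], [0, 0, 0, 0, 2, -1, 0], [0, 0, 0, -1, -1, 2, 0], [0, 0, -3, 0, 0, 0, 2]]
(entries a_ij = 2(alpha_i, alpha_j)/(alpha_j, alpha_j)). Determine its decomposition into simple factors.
type A_5 + type G_2

The diagram associated to this matrix has two connected components: the simple roots {alpha_1, alpha_2, alpha_4, alpha_5, alpha_6} form a chain of 5 nodes with single edges (A_5), and {alpha_3, alpha_7} form two nodes joined by a triple edge (G_2). A semisimple Lie algebra decomposes uniquely as the direct sum of simple ideals, one per connected component of its Dynkin diagram, so g ≅ A_5 ⊕ G_2 (dimension 35 + 14 = 49).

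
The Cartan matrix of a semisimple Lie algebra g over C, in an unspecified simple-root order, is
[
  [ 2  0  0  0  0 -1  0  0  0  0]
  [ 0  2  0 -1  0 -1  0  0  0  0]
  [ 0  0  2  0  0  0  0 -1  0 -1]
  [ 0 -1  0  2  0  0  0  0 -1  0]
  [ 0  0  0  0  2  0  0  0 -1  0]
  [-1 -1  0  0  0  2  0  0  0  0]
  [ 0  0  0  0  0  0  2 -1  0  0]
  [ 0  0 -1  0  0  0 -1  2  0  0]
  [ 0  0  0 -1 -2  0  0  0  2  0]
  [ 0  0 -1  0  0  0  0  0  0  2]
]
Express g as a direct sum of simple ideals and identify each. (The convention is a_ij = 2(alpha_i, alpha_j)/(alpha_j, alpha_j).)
A_4 (sl(5)) ⊕ B_6 (so(13))

The diagram associated to this matrix has two connected components: the simple roots {alpha_3, alpha_7, alpha_8, alpha_10} form a chain of 4 nodes with single edges (A_4), and {alpha_1, alpha_2, alpha_4, alpha_5, alpha_6, alpha_9} form a chain of 6 nodes with a double edge at one end; the terminal node there is the unique short simple root (B_6). A semisimple Lie algebra decomposes uniquely as the direct sum of simple ideals, one per connected component of its Dynkin diagram, so g ≅ A_4 ⊕ B_6 (dimension 24 + 78 = 102).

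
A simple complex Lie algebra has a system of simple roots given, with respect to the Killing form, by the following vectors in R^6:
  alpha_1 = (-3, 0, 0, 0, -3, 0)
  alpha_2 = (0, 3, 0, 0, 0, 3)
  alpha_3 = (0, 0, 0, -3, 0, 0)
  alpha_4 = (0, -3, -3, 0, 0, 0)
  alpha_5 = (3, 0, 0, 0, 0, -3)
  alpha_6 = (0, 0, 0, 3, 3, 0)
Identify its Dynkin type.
Compute the Cartan integers a_ij = 2(alpha_i, alpha_j)/(alpha_j, alpha_j); the resulting 6x6 Cartan matrix is
[[2, 0, 0, 0, -1, -1], [0, 2, 0, -1, -1, 0], [0, 0, 2, 0, 0, -1], [0, -1, 0, 2, 0, 0], [-1, -1, 0, 0, 2, 0], [-1, 0, -2, 0, 0, 2]].
The roots have two lengths (squared-length ratio 2:1); the short ones are alpha_{3}. The associated Dynkin diagram is a chain of 6 nodes with a double edge at one end; the terminal node there is the unique short simple root (B_6), so the type is B_6 (the algebra so(13)).

type B_6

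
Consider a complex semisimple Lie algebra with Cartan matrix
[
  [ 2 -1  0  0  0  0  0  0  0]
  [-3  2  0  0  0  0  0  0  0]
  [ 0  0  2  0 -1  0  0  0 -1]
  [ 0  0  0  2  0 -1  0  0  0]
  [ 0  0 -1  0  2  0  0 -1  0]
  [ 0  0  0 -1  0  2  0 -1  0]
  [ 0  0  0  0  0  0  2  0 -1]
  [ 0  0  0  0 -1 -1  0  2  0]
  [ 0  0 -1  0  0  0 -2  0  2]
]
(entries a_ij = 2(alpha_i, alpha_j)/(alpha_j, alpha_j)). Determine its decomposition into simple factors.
The diagram associated to this matrix has two connected components: the simple roots {alpha_3, alpha_4, alpha_5, alpha_6, alpha_7, alpha_8, alpha_9} form a chain of 7 nodes with a double edge at one end; the terminal node there is the unique short simple root (B_7), and {alpha_1, alpha_2} form two nodes joined by a triple edge (G_2). A semisimple Lie algebra decomposes uniquely as the direct sum of simple ideals, one per connected component of its Dynkin diagram, so g ≅ B_7 ⊕ G_2 (dimension 105 + 14 = 119).

B_7 (so(15)) + G_2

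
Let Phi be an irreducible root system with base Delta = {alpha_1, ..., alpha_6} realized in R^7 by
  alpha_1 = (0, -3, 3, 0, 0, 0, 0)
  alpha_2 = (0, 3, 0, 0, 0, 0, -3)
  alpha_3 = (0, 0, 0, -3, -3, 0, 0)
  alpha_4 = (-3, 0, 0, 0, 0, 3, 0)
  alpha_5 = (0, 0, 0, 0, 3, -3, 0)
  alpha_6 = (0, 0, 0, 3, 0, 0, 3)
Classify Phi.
Compute the Cartan integers a_ij = 2(alpha_i, alpha_j)/(alpha_j, alpha_j); the resulting 6x6 Cartan matrix is
[[2, -1, 0, 0, 0, 0], [-1, 2, 0, 0, 0, -1], [0, 0, 2, 0, -1, -1], [0, 0, 0, 2, -1, 0], [0, 0, -1, -1, 2, 0], [0, -1, -1, 0, 0, 2]].
All simple roots have the same length, so the diagram is simply laced. The associated Dynkin diagram is a chain of 6 nodes with single edges (A_6), so the type is A_6 (the algebra sl(7)).

type A_6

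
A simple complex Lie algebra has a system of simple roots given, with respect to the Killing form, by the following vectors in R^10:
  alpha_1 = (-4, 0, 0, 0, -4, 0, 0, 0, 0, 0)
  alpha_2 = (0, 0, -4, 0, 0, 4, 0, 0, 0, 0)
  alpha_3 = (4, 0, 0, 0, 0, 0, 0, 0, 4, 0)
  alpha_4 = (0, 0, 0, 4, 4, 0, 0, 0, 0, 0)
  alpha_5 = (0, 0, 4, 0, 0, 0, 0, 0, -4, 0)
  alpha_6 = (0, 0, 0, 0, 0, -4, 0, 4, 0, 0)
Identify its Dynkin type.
Compute the Cartan integers a_ij = 2(alpha_i, alpha_j)/(alpha_j, alpha_j); the resulting 6x6 Cartan matrix is
[[2, 0, -1, -1, 0, 0], [0, 2, 0, 0, -1, -1], [-1, 0, 2, 0, -1, 0], [-1, 0, 0, 2, 0, 0], [0, -1, -1, 0, 2, 0], [0, -1, 0, 0, 0, 2]].
All simple roots have the same length, so the diagram is simply laced. The associated Dynkin diagram is a chain of 6 nodes with single edges (A_6), so the type is A_6 (the algebra sl(7)).

A6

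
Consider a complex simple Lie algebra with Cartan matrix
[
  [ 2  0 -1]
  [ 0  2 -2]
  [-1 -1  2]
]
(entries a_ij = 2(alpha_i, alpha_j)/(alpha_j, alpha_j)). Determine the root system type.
The matrix has rank 3 with 2's on the diagonal. Reading the off-diagonal entries as Dynkin edges (a single edge where a_ij = a_ji = -1; a double or triple edge where a_ij * a_ji = 2 or 3), the diagram is a chain of 3 nodes with a double edge at one end; the terminal node there is the unique long simple root (C_3). One simple-root ordering that puts it in standard form is (alpha_1, alpha_3, alpha_2). So the algebra is type C_3, i.e. sp(6).

C_3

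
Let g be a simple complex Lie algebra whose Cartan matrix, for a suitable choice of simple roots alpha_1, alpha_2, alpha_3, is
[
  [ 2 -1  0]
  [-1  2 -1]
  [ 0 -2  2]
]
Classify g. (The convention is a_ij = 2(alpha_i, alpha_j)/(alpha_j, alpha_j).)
C3

The matrix has rank 3 with 2's on the diagonal. Reading the off-diagonal entries as Dynkin edges (a single edge where a_ij = a_ji = -1; a double or triple edge where a_ij * a_ji = 2 or 3), the diagram is a chain of 3 nodes with a double edge at one end; the terminal node there is the unique long simple root (C_3). One simple-root ordering that puts it in standard form is (alpha_1, alpha_2, alpha_3). So the algebra is type C_3, i.e. sp(6).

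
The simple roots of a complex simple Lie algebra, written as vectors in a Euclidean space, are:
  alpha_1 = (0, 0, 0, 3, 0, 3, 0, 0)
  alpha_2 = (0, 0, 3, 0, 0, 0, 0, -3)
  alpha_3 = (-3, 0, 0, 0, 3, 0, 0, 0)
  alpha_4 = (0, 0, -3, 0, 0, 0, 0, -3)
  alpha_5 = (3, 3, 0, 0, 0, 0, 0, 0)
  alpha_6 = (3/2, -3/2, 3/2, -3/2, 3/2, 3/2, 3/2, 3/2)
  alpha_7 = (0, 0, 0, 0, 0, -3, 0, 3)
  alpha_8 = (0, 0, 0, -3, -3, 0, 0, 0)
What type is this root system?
E_8

Compute the Cartan integers a_ij = 2(alpha_i, alpha_j)/(alpha_j, alpha_j); the resulting 8x8 Cartan matrix is
[[2, 0, 0, 0, 0, 0, -1, -1], [0, 2, 0, 0, 0, 0, -1, 0], [0, 0, 2, 0, -1, 0, 0, -1], [0, 0, 0, 2, 0, -1, -1, 0], [0, 0, -1, 0, 2, 0, 0, 0], [0, 0, 0, -1, 0, 2, 0, 0], [-1, -1, 0, -1, 0, 0, 2, 0], [-1, 0, -1, 0, 0, 0, 0, 2]].
All simple roots have the same length, so the diagram is simply laced. The associated Dynkin diagram is a chain of 7 nodes with one extra node attached to the third node from one end (E_8), so the type is E_8.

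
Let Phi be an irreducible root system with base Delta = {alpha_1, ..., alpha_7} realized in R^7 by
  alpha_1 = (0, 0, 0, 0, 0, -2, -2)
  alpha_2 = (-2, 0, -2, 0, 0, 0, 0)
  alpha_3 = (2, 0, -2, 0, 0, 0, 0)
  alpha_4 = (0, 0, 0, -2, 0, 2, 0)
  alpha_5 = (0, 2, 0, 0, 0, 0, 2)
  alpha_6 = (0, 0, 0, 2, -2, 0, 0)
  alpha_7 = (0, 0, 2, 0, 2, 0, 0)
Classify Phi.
D7

Compute the Cartan integers a_ij = 2(alpha_i, alpha_j)/(alpha_j, alpha_j); the resulting 7x7 Cartan matrix is
[[2, 0, 0, -1, -1, 0, 0], [0, 2, 0, 0, 0, 0, -1], [0, 0, 2, 0, 0, 0, -1], [-1, 0, 0, 2, 0, -1, 0], [-1, 0, 0, 0, 2, 0, 0], [0, 0, 0, -1, 0, 2, -1], [0, -1, -1, 0, 0, -1, 2]].
All simple roots have the same length, so the diagram is simply laced. The associated Dynkin diagram is a chain of 5 nodes with a fork of two nodes at one end (D_7), so the type is D_7 (the algebra so(14)).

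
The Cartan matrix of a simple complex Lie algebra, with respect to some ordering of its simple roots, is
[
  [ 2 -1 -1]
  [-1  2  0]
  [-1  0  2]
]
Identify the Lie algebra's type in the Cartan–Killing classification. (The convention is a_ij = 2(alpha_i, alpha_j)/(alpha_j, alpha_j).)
A3

The matrix has rank 3 with 2's on the diagonal. Reading the off-diagonal entries as Dynkin edges (a single edge where a_ij = a_ji = -1; a double or triple edge where a_ij * a_ji = 2 or 3), the diagram is a chain of 3 nodes with single edges (A_3). One simple-root ordering that puts it in standard form is (alpha_3, alpha_1, alpha_2). So the algebra is type A_3, i.e. sl(4).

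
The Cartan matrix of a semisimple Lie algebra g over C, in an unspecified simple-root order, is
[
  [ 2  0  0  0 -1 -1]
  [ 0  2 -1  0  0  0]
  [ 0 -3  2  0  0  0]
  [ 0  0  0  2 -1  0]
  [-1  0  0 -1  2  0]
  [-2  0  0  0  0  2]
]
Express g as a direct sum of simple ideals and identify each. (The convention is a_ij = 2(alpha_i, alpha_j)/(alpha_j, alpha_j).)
C4 + G2

The diagram associated to this matrix has two connected components: the simple roots {alpha_1, alpha_4, alpha_5, alpha_6} form a chain of 4 nodes with a double edge at one end; the terminal node there is the unique long simple root (C_4), and {alpha_2, alpha_3} form two nodes joined by a triple edge (G_2). A semisimple Lie algebra decomposes uniquely as the direct sum of simple ideals, one per connected component of its Dynkin diagram, so g ≅ C_4 ⊕ G_2 (dimension 36 + 14 = 50).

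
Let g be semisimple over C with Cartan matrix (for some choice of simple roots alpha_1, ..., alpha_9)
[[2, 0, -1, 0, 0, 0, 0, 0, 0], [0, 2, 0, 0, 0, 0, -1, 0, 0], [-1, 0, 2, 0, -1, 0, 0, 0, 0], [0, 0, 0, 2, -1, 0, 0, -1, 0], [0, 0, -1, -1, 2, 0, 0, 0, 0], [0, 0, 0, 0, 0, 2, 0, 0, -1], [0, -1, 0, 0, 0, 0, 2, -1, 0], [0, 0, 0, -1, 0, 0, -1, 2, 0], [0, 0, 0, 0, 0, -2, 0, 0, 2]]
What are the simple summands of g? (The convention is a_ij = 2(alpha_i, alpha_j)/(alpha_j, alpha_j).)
The diagram associated to this matrix has two connected components: the simple roots {alpha_1, alpha_2, alpha_3, alpha_4, alpha_5, alpha_7, alpha_8} form a chain of 7 nodes with single edges (A_7), and {alpha_6, alpha_9} form a chain of 2 nodes with a double edge at one end; the terminal node there is the unique short simple root (B_2). A semisimple Lie algebra decomposes uniquely as the direct sum of simple ideals, one per connected component of its Dynkin diagram, so g ≅ A_7 ⊕ B_2 (dimension 63 + 10 = 73).

A7 ⊕ B2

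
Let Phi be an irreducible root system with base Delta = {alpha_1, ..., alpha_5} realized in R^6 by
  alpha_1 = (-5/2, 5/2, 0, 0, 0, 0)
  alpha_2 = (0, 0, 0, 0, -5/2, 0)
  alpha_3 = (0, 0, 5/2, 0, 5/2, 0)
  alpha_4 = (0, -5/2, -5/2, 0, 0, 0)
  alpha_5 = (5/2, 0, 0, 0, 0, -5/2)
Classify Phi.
Compute the Cartan integers a_ij = 2(alpha_i, alpha_j)/(alpha_j, alpha_j); the resulting 5x5 Cartan matrix is
[[2, 0, 0, -1, -1], [0, 2, -1, 0, 0], [0, -2, 2, -1, 0], [-1, 0, -1, 2, 0], [-1, 0, 0, 0, 2]].
The roots have two lengths (squared-length ratio 2:1); the short ones are alpha_{2}. The associated Dynkin diagram is a chain of 5 nodes with a double edge at one end; the terminal node there is the unique short simple root (B_5), so the type is B_5 (the algebra so(11)).

type B_5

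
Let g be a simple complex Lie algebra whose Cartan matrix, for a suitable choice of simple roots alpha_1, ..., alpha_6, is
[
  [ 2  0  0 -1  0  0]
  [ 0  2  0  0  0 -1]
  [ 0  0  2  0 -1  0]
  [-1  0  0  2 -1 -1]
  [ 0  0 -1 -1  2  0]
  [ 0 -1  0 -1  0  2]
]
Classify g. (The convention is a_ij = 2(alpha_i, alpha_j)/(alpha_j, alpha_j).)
E_6

The matrix has rank 6 with 2's on the diagonal. Reading the off-diagonal entries as Dynkin edges (a single edge where a_ij = a_ji = -1; a double or triple edge where a_ij * a_ji = 2 or 3), the diagram is a chain of 5 nodes with one extra node attached to the third node from one end (E_6). One simple-root ordering that puts it in standard form is (alpha_2, alpha_1, alpha_6, alpha_4, alpha_5, alpha_3). So the algebra is type E_6.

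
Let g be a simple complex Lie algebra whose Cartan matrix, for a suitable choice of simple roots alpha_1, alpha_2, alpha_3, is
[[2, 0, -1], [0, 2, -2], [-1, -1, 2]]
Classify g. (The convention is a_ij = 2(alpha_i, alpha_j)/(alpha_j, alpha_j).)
type C_3

The matrix has rank 3 with 2's on the diagonal. Reading the off-diagonal entries as Dynkin edges (a single edge where a_ij = a_ji = -1; a double or triple edge where a_ij * a_ji = 2 or 3), the diagram is a chain of 3 nodes with a double edge at one end; the terminal node there is the unique long simple root (C_3). One simple-root ordering that puts it in standard form is (alpha_1, alpha_3, alpha_2). So the algebra is type C_3, i.e. sp(6).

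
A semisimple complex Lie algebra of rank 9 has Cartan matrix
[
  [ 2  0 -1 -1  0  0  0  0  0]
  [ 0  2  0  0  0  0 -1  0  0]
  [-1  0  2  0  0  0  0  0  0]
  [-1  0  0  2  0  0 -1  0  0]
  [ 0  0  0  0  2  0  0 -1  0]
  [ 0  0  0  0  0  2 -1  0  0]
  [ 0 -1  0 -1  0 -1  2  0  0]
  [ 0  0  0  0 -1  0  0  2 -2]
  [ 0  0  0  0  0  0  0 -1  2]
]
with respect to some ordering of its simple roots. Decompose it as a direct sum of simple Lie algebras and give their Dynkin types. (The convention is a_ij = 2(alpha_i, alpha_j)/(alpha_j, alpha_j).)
B3 ⊕ D6

The diagram associated to this matrix has two connected components: the simple roots {alpha_5, alpha_8, alpha_9} form a chain of 3 nodes with a double edge at one end; the terminal node there is the unique short simple root (B_3), and {alpha_1, alpha_2, alpha_3, alpha_4, alpha_6, alpha_7} form a chain of 4 nodes with a fork of two nodes at one end (D_6). A semisimple Lie algebra decomposes uniquely as the direct sum of simple ideals, one per connected component of its Dynkin diagram, so g ≅ B_3 ⊕ D_6 (dimension 21 + 66 = 87).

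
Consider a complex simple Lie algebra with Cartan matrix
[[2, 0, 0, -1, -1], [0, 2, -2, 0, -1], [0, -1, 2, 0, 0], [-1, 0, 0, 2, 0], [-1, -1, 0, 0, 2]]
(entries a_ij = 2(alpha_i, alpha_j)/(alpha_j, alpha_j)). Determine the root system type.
type B_5

The matrix has rank 5 with 2's on the diagonal. Reading the off-diagonal entries as Dynkin edges (a single edge where a_ij = a_ji = -1; a double or triple edge where a_ij * a_ji = 2 or 3), the diagram is a chain of 5 nodes with a double edge at one end; the terminal node there is the unique short simple root (B_5). One simple-root ordering that puts it in standard form is (alpha_4, alpha_1, alpha_5, alpha_2, alpha_3). So the algebra is type B_5, i.e. so(11).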